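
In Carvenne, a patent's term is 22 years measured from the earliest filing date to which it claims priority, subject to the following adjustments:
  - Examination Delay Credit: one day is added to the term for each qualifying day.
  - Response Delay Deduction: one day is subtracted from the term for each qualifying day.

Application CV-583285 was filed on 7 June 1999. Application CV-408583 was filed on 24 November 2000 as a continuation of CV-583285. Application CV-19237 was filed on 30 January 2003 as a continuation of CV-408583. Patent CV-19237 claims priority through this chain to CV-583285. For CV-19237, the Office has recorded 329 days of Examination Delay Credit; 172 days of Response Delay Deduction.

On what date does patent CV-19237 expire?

November 11, 2021

Earliest priority filing: 7 June 1999.
Base term: 7 June 1999 + 22 years → 7 June 2021.
Examination Delay Credit: +329 days → 2 May 2022.
Response Delay Deduction: −172 days → 11 November 2021.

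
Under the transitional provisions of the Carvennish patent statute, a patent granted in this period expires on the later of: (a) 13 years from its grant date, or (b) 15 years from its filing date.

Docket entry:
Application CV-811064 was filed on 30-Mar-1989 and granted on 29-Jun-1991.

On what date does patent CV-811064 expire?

(a) grant + 13 years → 29 June 2004.
(b) filing + 15 years → 30 March 2004.
Later of the two: 29 June 2004.

2004-06-29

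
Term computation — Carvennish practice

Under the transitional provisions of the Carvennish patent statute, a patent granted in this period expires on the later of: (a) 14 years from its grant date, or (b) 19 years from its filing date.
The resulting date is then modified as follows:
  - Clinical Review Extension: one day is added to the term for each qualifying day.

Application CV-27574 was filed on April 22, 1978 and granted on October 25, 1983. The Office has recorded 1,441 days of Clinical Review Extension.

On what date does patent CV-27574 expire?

October 5, 2001

(a) grant + 14 years → 25 October 1997.
(b) filing + 19 years → 22 April 1997.
Later of the two: 25 October 1997.
Clinical Review Extension: +1441 days → 5 October 2001.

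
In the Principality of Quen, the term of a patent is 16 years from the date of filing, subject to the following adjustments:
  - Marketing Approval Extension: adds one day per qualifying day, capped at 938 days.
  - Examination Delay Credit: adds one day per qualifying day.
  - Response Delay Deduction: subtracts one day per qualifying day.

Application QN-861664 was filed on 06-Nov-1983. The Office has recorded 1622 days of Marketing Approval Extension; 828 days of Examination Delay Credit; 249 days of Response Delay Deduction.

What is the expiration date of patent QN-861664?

January 1, 2004

Base term: filing date + 16 years → 6 November 1999.
Marketing Approval Extension: 1622 days claimed exceeds the 938-day cap, so +938 days → 1 June 2002.
Examination Delay Credit: +828 days → 6 September 2004.
Response Delay Deduction: −249 days → 1 January 2004.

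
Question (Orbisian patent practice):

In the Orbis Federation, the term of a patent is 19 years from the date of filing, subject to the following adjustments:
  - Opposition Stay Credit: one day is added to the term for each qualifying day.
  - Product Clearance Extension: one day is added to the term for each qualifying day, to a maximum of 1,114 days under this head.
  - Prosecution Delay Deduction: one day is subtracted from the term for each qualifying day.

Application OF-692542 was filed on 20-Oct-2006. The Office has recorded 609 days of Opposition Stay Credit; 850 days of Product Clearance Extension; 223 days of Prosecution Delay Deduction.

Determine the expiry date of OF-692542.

March 9, 2029

Base term: filing date + 19 years → 20 October 2025.
Opposition Stay Credit: +609 days → 21 June 2027.
Product Clearance Extension: 850 days (within the 1114-day cap) → +850 days → 18 October 2029.
Prosecution Delay Deduction: −223 days → 9 March 2029.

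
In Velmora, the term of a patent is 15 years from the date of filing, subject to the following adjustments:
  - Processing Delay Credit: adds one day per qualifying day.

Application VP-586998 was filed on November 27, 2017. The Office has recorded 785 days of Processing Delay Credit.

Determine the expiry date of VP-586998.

January 21, 2035

Base term: filing date + 15 years → 27 November 2032.
Processing Delay Credit: +785 days → 21 January 2035.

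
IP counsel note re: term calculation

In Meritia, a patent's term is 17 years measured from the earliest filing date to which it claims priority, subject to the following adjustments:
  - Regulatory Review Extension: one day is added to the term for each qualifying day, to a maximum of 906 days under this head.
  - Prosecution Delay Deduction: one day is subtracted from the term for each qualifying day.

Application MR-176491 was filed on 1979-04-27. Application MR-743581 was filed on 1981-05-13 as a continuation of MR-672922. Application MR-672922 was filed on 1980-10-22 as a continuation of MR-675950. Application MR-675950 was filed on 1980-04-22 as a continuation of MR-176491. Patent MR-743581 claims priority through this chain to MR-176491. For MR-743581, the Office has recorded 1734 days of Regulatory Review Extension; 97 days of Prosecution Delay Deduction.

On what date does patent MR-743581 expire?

Earliest priority filing: 27 April 1979.
Base term: 27 April 1979 + 17 years → 27 April 1996.
Regulatory Review Extension: 1734 days claimed exceeds the 906-day cap, so +906 days → 20 October 1998.
Prosecution Delay Deduction: −97 days → 15 July 1998.

July 15, 1998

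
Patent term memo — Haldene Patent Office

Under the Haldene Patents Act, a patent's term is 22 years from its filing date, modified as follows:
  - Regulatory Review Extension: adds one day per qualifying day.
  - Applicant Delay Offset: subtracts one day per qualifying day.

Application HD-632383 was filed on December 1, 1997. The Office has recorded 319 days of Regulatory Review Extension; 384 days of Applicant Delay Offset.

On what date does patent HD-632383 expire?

2019-09-27

Base term: filing date + 22 years → 1 December 2019.
Regulatory Review Extension: +319 days → 15 October 2020.
Applicant Delay Offset: −384 days → 27 September 2019.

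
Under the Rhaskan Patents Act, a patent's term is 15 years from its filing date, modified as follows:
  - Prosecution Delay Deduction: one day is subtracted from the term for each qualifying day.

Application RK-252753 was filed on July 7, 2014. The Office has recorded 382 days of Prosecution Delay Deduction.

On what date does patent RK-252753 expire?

2028-06-20

Base term: filing date + 15 years → 7 July 2029.
Prosecution Delay Deduction: −382 days → 20 June 2028.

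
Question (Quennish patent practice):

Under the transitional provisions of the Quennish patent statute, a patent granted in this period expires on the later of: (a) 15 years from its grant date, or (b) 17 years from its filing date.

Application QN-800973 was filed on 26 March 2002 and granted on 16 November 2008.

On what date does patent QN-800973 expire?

November 16, 2023

(a) grant + 15 years → 16 November 2023.
(b) filing + 17 years → 26 March 2019.
Later of the two: 16 November 2023.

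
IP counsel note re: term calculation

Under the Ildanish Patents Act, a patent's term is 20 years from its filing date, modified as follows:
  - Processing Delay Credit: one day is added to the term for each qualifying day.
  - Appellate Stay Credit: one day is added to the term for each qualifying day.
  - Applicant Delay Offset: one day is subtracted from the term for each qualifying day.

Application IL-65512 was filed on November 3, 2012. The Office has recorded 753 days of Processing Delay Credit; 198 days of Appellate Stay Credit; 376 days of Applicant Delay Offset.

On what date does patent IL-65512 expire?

Base term: filing date + 20 years → 3 November 2032.
Processing Delay Credit: +753 days → 26 November 2034.
Appellate Stay Credit: +198 days → 12 June 2035.
Applicant Delay Offset: −376 days → 1 June 2034.

2034-06-01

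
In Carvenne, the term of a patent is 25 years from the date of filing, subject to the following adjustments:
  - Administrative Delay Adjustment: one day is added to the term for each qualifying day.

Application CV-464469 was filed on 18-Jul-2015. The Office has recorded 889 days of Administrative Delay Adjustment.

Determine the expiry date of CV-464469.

2042-12-24

Base term: filing date + 25 years → 18 July 2040.
Administrative Delay Adjustment: +889 days → 24 December 2042.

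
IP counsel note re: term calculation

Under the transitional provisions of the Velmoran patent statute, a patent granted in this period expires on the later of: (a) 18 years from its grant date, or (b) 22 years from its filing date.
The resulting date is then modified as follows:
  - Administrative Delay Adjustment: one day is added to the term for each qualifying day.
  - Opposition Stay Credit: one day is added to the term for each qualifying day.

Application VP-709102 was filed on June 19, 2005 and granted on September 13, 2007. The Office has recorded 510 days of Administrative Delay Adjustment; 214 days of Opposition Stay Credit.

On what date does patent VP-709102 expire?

June 12, 2029

(a) grant + 18 years → 13 September 2025.
(b) filing + 22 years → 19 June 2027.
Later of the two: 19 June 2027.
Administrative Delay Adjustment: +510 days → 10 November 2028.
Opposition Stay Credit: +214 days → 12 June 2029.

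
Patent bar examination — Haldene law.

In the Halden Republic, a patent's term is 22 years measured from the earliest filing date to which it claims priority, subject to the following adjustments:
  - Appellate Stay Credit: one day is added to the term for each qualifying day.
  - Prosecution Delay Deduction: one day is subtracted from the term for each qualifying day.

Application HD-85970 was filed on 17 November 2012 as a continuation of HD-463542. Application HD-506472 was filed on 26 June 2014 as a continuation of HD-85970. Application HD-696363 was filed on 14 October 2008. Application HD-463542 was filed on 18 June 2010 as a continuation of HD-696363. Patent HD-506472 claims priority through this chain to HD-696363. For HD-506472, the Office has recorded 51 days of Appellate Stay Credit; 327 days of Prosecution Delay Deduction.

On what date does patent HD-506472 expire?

January 11, 2030

Earliest priority filing: 14 October 2008.
Base term: 14 October 2008 + 22 years → 14 October 2030.
Appellate Stay Credit: +51 days → 4 December 2030.
Prosecution Delay Deduction: −327 days → 11 January 2030.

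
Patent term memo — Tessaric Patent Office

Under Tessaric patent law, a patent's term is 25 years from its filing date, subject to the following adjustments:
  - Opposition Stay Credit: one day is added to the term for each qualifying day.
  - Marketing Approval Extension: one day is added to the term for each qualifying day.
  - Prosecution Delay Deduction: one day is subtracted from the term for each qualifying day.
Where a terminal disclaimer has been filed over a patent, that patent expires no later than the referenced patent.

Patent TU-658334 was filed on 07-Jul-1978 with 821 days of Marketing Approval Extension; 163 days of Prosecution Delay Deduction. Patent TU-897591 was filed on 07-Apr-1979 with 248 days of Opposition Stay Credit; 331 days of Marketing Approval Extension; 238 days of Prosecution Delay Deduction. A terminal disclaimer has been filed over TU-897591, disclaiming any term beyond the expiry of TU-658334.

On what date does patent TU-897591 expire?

2005-03-14

Natural term of TU-897591:
  Base: filing + 25 years → 7 April 2004.
  Opposition Stay Credit: +248 days → 11 December 2004.
  Marketing Approval Extension: +331 days → 7 November 2005.
  Prosecution Delay Deduction: −238 days → 14 March 2005.
Expiry of referenced patent TU-658334:
  Base: filing + 25 years → 7 July 2003.
  Marketing Approval Extension: +821 days → 5 October 2005.
  Prosecution Delay Deduction: −163 days → 25 April 2005.
Terminal disclaimer: TU-897591 expires on the earlier of 14 March 2005 and 25 April 2005.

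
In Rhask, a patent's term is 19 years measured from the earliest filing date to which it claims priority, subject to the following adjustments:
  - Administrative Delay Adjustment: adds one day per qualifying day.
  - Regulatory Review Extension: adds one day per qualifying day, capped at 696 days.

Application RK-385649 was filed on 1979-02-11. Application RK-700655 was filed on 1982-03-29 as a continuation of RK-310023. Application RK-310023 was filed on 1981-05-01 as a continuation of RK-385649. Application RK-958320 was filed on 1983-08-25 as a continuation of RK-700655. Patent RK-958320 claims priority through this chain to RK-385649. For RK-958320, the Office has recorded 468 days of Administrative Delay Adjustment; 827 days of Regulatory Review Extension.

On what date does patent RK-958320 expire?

2001-04-20

Earliest priority filing: 11 February 1979.
Base term: 11 February 1979 + 19 years → 11 February 1998.
Administrative Delay Adjustment: +468 days → 25 May 1999.
Regulatory Review Extension: 827 days claimed exceeds the 696-day cap, so +696 days → 20 April 2001.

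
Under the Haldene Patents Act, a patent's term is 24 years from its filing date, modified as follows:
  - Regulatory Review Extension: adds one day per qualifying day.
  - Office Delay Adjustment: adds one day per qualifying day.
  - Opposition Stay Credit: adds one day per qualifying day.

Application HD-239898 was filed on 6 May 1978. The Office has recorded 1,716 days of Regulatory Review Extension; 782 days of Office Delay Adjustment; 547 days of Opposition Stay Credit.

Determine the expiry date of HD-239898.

2010-09-06

Base term: filing date + 24 years → 6 May 2002.
Regulatory Review Extension: +1716 days → 16 January 2007.
Office Delay Adjustment: +782 days → 8 March 2009.
Opposition Stay Credit: +547 days → 6 September 2010.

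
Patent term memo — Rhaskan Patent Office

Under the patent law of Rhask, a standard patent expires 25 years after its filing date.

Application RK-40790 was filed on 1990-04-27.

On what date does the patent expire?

April 27, 2015

Filing date + 25 years → 27 April 2015.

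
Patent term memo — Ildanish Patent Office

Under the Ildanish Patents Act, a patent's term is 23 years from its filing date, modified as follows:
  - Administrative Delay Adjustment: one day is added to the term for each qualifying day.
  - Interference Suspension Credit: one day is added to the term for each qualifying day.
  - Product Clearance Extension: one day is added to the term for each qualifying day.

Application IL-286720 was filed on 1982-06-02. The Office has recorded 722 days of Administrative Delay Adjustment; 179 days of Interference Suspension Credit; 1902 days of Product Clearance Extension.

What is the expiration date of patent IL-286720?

February 3, 2013

Base term: filing date + 23 years → 2 June 2005.
Administrative Delay Adjustment: +722 days → 25 May 2007.
Interference Suspension Credit: +179 days → 20 November 2007.
Product Clearance Extension: +1902 days → 3 February 2013.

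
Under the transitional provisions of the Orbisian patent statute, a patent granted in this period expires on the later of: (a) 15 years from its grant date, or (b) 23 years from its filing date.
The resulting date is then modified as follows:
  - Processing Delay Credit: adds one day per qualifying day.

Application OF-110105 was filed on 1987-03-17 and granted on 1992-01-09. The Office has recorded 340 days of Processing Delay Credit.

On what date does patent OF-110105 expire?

February 20, 2011

(a) grant + 15 years → 9 January 2007.
(b) filing + 23 years → 17 March 2010.
Later of the two: 17 March 2010.
Processing Delay Credit: +340 days → 20 February 2011.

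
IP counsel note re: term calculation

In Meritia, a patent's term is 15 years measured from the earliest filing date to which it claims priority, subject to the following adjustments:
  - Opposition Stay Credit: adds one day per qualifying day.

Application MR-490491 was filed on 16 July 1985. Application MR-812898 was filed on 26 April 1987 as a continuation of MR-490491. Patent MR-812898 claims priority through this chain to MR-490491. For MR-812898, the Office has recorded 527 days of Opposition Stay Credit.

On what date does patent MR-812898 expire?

Earliest priority filing: 16 July 1985.
Base term: 16 July 1985 + 15 years → 16 July 2000.
Opposition Stay Credit: +527 days → 25 December 2001.

December 25, 2001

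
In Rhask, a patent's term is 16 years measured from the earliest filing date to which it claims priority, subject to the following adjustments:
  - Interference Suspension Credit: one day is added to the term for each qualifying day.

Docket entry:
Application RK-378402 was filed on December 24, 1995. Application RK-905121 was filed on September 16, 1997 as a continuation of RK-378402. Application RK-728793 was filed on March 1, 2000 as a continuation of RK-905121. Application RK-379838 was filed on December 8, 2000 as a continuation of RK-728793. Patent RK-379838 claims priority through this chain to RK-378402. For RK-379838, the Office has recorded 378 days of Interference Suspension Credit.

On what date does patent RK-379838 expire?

Earliest priority filing: 24 December 1995.
Base term: 24 December 1995 + 16 years → 24 December 2011.
Interference Suspension Credit: +378 days → 5 January 2013.

2013-01-05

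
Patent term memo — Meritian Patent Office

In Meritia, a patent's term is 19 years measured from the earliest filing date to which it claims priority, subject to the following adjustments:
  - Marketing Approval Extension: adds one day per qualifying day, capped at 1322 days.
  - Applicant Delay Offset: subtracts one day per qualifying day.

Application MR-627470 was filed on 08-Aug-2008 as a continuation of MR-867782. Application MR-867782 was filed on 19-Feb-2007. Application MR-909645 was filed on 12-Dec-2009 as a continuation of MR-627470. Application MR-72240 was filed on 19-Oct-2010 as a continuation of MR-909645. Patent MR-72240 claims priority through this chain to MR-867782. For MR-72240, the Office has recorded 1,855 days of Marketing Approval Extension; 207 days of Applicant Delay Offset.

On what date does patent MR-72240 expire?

Earliest priority filing: 19 February 2007.
Base term: 19 February 2007 + 19 years → 19 February 2026.
Marketing Approval Extension: 1855 days claimed exceeds the 1322-day cap, so +1322 days → 3 October 2029.
Applicant Delay Offset: −207 days → 10 March 2029.

March 10, 2029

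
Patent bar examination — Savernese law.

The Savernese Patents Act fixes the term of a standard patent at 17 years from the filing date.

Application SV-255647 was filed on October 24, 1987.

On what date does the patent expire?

Filing date + 17 years → 24 October 2004.

October 24, 2004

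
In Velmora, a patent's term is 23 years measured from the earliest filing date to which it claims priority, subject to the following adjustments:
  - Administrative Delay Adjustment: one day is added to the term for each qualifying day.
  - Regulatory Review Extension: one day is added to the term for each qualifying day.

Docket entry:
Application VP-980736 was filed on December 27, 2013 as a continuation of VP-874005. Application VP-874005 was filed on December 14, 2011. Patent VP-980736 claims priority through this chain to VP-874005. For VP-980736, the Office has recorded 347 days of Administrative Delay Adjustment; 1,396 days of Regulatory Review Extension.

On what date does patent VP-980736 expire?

2039-09-22

Earliest priority filing: 14 December 2011.
Base term: 14 December 2011 + 23 years → 14 December 2034.
Administrative Delay Adjustment: +347 days → 26 November 2035.
Regulatory Review Extension: +1396 days → 22 September 2039.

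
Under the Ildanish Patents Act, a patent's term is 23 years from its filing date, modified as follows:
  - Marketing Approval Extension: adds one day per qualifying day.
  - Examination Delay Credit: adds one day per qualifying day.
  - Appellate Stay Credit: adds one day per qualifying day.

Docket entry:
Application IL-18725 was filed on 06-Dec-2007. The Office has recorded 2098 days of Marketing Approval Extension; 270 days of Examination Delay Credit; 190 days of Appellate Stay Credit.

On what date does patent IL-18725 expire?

Base term: filing date + 23 years → 6 December 2030.
Marketing Approval Extension: +2098 days → 3 September 2036.
Examination Delay Credit: +270 days → 31 May 2037.
Appellate Stay Credit: +190 days → 7 December 2037.

2037-12-07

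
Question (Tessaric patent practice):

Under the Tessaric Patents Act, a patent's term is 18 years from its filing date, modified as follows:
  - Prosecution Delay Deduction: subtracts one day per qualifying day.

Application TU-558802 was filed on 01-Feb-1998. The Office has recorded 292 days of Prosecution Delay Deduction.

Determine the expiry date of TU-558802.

April 15, 2015

Base term: filing date + 18 years → 1 February 2016.
Prosecution Delay Deduction: −292 days → 15 April 2015.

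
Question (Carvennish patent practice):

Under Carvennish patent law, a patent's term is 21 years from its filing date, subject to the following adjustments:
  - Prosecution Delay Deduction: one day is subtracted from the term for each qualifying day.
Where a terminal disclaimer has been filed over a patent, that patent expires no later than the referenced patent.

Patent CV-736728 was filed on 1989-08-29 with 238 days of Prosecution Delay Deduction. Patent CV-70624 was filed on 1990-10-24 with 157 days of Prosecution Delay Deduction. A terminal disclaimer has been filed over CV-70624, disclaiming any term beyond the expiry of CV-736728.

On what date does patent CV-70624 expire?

Natural term of CV-70624:
  Base: filing + 21 years → 24 October 2011.
  Prosecution Delay Deduction: −157 days → 20 May 2011.
Expiry of referenced patent CV-736728:
  Base: filing + 21 years → 29 August 2010.
  Prosecution Delay Deduction: −238 days → 3 January 2010.
Terminal disclaimer: CV-70624 expires on the earlier of 20 May 2011 and 3 January 2010.

January 3, 2010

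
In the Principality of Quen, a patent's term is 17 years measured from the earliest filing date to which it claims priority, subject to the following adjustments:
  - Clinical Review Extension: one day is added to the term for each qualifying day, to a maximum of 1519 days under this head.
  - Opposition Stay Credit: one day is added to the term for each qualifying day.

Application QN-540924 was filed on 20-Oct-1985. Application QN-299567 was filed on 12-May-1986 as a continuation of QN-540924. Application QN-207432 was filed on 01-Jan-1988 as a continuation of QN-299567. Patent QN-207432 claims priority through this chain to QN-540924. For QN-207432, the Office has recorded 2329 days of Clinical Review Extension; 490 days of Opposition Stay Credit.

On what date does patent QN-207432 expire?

Earliest priority filing: 20 October 1985.
Base term: 20 October 1985 + 17 years → 20 October 2002.
Clinical Review Extension: 2329 days claimed exceeds the 1519-day cap, so +1519 days → 17 December 2006.
Opposition Stay Credit: +490 days → 20 April 2008.

April 20, 2008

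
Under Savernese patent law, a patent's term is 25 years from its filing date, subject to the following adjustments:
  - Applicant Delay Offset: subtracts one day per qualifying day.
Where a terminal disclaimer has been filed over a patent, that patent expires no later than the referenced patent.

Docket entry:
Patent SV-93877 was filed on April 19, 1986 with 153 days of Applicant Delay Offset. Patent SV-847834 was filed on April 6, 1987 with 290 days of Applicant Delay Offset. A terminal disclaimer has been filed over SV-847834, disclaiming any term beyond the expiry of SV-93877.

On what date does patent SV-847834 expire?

Natural term of SV-847834:
  Base: filing + 25 years → 6 April 2012.
  Applicant Delay Offset: −290 days → 21 June 2011.
Expiry of referenced patent SV-93877:
  Base: filing + 25 years → 19 April 2011.
  Applicant Delay Offset: −153 days → 17 November 2010.
Terminal disclaimer: SV-847834 expires on the earlier of 21 June 2011 and 17 November 2010.

2010-11-17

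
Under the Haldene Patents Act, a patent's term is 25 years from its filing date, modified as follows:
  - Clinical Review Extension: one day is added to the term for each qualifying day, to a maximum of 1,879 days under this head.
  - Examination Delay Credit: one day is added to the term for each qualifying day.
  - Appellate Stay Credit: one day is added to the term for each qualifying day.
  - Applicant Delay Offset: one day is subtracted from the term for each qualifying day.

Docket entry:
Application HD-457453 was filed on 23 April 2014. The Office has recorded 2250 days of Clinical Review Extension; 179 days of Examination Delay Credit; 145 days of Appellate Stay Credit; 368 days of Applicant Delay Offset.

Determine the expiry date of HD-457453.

2044-05-01

Base term: filing date + 25 years → 23 April 2039.
Clinical Review Extension: 2250 days claimed exceeds the 1879-day cap, so +1879 days → 14 June 2044.
Examination Delay Credit: +179 days → 10 December 2044.
Appellate Stay Credit: +145 days → 4 May 2045.
Applicant Delay Offset: −368 days → 1 May 2044.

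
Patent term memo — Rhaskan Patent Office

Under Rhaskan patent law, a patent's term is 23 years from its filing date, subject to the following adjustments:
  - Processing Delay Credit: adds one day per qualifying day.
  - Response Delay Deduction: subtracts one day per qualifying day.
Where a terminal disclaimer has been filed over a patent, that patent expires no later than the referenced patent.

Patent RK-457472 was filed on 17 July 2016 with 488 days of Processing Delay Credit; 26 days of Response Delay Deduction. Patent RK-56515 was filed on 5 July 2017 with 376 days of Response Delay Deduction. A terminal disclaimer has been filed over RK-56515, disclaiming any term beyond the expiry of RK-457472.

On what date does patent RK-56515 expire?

Natural term of RK-56515:
  Base: filing + 23 years → 5 July 2040.
  Response Delay Deduction: −376 days → 25 June 2039.
Expiry of referenced patent RK-457472:
  Base: filing + 23 years → 17 July 2039.
  Processing Delay Credit: +488 days → 16 November 2040.
  Response Delay Deduction: −26 days → 21 October 2040.
Terminal disclaimer: RK-56515 expires on the earlier of 25 June 2039 and 21 October 2040.

2039-06-25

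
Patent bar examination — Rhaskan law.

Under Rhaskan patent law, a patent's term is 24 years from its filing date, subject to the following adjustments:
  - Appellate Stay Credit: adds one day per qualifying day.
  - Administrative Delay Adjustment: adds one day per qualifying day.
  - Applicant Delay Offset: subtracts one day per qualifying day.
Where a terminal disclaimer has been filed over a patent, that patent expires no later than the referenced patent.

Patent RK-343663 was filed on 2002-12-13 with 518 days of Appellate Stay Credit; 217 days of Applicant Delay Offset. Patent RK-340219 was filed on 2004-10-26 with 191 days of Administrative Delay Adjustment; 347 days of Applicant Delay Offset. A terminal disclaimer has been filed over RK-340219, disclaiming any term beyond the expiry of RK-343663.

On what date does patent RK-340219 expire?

October 10, 2027

Natural term of RK-340219:
  Base: filing + 24 years → 26 October 2028.
  Administrative Delay Adjustment: +191 days → 5 May 2029.
  Applicant Delay Offset: −347 days → 23 May 2028.
Expiry of referenced patent RK-343663:
  Base: filing + 24 years → 13 December 2026.
  Appellate Stay Credit: +518 days → 14 May 2028.
  Applicant Delay Offset: −217 days → 10 October 2027.
Terminal disclaimer: RK-340219 expires on the earlier of 23 May 2028 and 10 October 2027.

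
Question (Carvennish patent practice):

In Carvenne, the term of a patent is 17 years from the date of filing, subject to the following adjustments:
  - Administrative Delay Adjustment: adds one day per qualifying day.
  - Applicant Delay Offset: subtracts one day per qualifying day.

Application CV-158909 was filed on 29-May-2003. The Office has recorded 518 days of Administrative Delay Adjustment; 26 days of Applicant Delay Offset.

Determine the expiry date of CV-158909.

Base term: filing date + 17 years → 29 May 2020.
Administrative Delay Adjustment: +518 days → 29 October 2021.
Applicant Delay Offset: −26 days → 3 October 2021.

October 3, 2021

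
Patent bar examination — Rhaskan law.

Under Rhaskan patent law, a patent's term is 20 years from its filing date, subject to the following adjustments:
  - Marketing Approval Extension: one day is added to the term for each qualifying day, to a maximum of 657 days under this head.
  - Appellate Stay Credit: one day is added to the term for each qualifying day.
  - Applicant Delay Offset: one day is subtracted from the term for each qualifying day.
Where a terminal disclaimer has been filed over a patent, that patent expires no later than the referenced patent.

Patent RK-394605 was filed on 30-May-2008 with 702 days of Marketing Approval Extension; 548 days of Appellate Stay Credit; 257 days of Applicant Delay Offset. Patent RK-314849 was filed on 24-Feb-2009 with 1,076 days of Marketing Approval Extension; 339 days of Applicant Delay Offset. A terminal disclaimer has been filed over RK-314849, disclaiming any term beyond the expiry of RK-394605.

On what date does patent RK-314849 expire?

January 8, 2030

Natural term of RK-314849:
  Base: filing + 20 years → 24 February 2029.
  Marketing Approval Extension: 1076 days claimed exceeds the 657-day cap, so +657 days → 13 December 2030.
  Applicant Delay Offset: −339 days → 8 January 2030.
Expiry of referenced patent RK-394605:
  Base: filing + 20 years → 30 May 2028.
  Marketing Approval Extension: 702 days claimed exceeds the 657-day cap, so +657 days → 18 March 2030.
  Appellate Stay Credit: +548 days → 17 September 2031.
  Applicant Delay Offset: −257 days → 3 January 2031.
Terminal disclaimer: RK-314849 expires on the earlier of 8 January 2030 and 3 January 2031.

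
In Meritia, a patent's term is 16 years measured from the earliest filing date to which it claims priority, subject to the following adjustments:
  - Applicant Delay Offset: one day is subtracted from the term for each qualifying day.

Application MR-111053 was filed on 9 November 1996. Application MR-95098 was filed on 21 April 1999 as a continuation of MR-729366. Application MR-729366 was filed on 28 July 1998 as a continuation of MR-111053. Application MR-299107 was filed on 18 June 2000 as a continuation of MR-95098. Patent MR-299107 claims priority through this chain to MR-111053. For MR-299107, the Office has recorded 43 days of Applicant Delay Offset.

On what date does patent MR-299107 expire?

September 27, 2012

Earliest priority filing: 9 November 1996.
Base term: 9 November 1996 + 16 years → 9 November 2012.
Applicant Delay Offset: −43 days → 27 September 2012.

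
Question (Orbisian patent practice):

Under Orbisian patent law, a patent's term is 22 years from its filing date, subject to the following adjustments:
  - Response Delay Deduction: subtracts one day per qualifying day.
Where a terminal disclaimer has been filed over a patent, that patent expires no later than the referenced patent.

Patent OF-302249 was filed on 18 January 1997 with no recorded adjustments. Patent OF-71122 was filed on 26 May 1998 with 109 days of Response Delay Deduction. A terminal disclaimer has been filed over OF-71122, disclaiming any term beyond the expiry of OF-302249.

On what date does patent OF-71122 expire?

Natural term of OF-71122:
  Base: filing + 22 years → 26 May 2020.
  Response Delay Deduction: −109 days → 7 February 2020.
Expiry of referenced patent OF-302249:
  Base: filing + 22 years → 18 January 2019.
Terminal disclaimer: OF-71122 expires on the earlier of 7 February 2020 and 18 January 2019.

2019-01-18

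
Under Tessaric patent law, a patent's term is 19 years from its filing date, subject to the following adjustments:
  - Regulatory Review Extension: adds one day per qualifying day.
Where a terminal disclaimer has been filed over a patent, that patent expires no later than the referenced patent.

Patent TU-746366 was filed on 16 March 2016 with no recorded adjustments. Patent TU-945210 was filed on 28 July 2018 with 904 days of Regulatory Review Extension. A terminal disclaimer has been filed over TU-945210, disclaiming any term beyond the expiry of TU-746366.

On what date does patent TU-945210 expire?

Natural term of TU-945210:
  Base: filing + 19 years → 28 July 2037.
  Regulatory Review Extension: +904 days → 18 January 2040.
Expiry of referenced patent TU-746366:
  Base: filing + 19 years → 16 March 2035.
Terminal disclaimer: TU-945210 expires on the earlier of 18 January 2040 and 16 March 2035.

2035-03-16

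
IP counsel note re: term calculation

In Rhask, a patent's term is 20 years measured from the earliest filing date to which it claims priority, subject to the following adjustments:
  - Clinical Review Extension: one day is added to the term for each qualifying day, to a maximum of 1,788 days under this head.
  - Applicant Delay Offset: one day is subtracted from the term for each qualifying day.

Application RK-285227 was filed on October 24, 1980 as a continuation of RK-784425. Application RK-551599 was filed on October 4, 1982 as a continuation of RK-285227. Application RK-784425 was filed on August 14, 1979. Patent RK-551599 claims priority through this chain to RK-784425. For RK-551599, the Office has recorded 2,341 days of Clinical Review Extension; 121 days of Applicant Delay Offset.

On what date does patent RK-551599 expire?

2004-03-07

Earliest priority filing: 14 August 1979.
Base term: 14 August 1979 + 20 years → 14 August 1999.
Clinical Review Extension: 2341 days claimed exceeds the 1788-day cap, so +1788 days → 6 July 2004.
Applicant Delay Offset: −121 days → 7 March 2004.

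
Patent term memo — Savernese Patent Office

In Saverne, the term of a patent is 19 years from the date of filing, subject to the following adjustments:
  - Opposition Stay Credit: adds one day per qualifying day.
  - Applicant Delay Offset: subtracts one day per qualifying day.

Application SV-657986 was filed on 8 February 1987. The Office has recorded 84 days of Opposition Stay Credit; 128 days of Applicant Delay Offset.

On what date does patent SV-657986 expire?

December 26, 2005

Base term: filing date + 19 years → 8 February 2006.
Opposition Stay Credit: +84 days → 3 May 2006.
Applicant Delay Offset: −128 days → 26 December 2005.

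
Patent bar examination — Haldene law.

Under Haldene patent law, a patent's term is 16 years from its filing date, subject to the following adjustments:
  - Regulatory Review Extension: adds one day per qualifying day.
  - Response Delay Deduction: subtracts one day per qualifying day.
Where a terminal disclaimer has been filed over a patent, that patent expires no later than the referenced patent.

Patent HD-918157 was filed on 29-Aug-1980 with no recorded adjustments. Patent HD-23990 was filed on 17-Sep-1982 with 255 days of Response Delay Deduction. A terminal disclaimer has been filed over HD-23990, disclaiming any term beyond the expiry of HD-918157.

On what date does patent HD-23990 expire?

August 29, 1996

Natural term of HD-23990:
  Base: filing + 16 years → 17 September 1998.
  Response Delay Deduction: −255 days → 5 January 1998.
Expiry of referenced patent HD-918157:
  Base: filing + 16 years → 29 August 1996.
Terminal disclaimer: HD-23990 expires on the earlier of 5 January 1998 and 29 August 1996.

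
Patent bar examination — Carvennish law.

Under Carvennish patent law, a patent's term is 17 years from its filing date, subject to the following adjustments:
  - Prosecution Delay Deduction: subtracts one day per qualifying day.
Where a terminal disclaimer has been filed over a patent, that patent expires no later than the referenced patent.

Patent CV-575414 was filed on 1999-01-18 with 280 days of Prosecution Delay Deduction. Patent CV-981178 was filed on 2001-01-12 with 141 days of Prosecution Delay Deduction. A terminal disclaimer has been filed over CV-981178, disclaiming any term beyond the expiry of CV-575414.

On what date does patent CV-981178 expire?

Natural term of CV-981178:
  Base: filing + 17 years → 12 January 2018.
  Prosecution Delay Deduction: −141 days → 24 August 2017.
Expiry of referenced patent CV-575414:
  Base: filing + 17 years → 18 January 2016.
  Prosecution Delay Deduction: −280 days → 13 April 2015.
Terminal disclaimer: CV-981178 expires on the earlier of 24 August 2017 and 13 April 2015.

2015-04-13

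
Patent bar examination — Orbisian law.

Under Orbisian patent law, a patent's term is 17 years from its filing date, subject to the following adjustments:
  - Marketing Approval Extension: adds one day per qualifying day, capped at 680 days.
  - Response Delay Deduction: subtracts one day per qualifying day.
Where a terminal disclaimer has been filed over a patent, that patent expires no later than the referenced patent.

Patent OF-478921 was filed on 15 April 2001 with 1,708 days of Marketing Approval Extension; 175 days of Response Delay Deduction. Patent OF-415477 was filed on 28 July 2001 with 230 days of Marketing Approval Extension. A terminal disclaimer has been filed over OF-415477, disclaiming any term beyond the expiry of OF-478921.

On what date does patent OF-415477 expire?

March 15, 2019

Natural term of OF-415477:
  Base: filing + 17 years → 28 July 2018.
  Marketing Approval Extension: 230 days (within the 680-day cap) → +230 days → 15 March 2019.
Expiry of referenced patent OF-478921:
  Base: filing + 17 years → 15 April 2018.
  Marketing Approval Extension: 1708 days claimed exceeds the 680-day cap, so +680 days → 24 February 2020.
  Response Delay Deduction: −175 days → 2 September 2019.
Terminal disclaimer: OF-415477 expires on the earlier of 15 March 2019 and 2 September 2019.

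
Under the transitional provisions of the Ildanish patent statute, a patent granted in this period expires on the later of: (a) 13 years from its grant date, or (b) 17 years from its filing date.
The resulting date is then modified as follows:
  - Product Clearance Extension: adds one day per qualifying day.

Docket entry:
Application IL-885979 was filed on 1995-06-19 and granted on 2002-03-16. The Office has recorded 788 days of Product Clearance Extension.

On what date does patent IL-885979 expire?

2017-05-12

(a) grant + 13 years → 16 March 2015.
(b) filing + 17 years → 19 June 2012.
Later of the two: 16 March 2015.
Product Clearance Extension: +788 days → 12 May 2017.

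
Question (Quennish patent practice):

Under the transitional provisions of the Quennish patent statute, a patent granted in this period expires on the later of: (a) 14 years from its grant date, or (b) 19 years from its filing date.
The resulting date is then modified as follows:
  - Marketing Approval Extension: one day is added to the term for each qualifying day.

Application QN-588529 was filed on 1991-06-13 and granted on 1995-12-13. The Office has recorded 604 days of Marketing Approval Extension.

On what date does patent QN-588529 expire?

2012-02-07

(a) grant + 14 years → 13 December 2009.
(b) filing + 19 years → 13 June 2010.
Later of the two: 13 June 2010.
Marketing Approval Extension: +604 days → 7 February 2012.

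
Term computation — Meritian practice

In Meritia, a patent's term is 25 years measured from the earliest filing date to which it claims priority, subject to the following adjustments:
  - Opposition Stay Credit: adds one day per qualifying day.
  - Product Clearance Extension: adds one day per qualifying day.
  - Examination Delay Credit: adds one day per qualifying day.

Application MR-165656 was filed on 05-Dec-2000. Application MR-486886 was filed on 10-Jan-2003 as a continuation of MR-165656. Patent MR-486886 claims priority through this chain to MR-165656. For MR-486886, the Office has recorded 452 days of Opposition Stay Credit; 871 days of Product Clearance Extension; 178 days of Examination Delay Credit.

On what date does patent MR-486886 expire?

January 14, 2030

Earliest priority filing: 5 December 2000.
Base term: 5 December 2000 + 25 years → 5 December 2025.
Opposition Stay Credit: +452 days → 2 March 2027.
Product Clearance Extension: +871 days → 20 July 2029.
Examination Delay Credit: +178 days → 14 January 2030.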